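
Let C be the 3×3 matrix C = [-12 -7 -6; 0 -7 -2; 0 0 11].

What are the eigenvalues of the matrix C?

-12, -7, 11

C is upper triangular, so its eigenvalues are the diagonal entries.
Diagonal: -12, -7, 11.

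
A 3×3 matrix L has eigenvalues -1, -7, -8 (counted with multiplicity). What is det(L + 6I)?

10

If L has eigenvalues -1, -7, -8, then L + 6I has eigenvalues 5, -1, -2.
det(L + 6I) = (5) · (-1) · (-2) = 10.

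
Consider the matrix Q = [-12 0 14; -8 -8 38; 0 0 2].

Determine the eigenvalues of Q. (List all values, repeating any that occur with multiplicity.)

-12, -8, 2

Set up det(rI - Q) = 0.
Expanding the 3×3 determinant: p(r) = r^3 + 18r^2 + 56r - 192.
Try r = -8: p(-8) = 0, so -8 is a root.
Factor out (r + 8): p(r) = (r + 8)·(r^2 + 10r - 24).
The quadratic factors as (r + 12)·(r - 2).
Eigenvalues: -12, -8, 2.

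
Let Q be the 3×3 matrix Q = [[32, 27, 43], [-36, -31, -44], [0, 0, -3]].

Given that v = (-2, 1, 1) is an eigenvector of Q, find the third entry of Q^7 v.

First find the eigenvalue: Qv = (6, -3, -3) = -3·(-2, 1, 1), so λ = -3.
Then Q^7 v = λ^7·v = (-3)^7·(-2, 1, 1) = -2187·(-2, 1, 1) = (4374, -2187, -2187).

-2187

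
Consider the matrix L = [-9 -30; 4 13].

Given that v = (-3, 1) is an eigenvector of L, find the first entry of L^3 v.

-3

First find the eigenvalue: Lv = (-3, 1) = 1·(-3, 1), so λ = 1.
Then L^3 v = λ^3·v = 1^3·(-3, 1) = 1·(-3, 1) = (-3, 1).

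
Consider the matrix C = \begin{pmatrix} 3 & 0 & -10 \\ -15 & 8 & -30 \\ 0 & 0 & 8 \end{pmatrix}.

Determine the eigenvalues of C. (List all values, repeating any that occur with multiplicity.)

Compute the characteristic polynomial p(λ) = det(λI - C).
Expanding along the first row, p(λ) = λ^3 - 19λ^2 + 112λ - 192.
Since p(3) = 0, λ = 3 is a root.
Dividing by (λ - 3) leaves λ^2 - 16λ + 64.
The quadratic factor is (λ - 8)^2.
Eigenvalues: 3, 8, 8.

3, 8, 8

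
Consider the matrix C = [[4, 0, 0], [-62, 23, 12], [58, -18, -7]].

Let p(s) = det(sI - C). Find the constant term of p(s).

p(s) = s^3 - 20s^2 + 119s - 220.
The constant term is -220.

-220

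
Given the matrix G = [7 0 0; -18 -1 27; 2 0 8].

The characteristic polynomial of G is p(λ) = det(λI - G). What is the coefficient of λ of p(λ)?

p(λ) = λ^3 - 14λ^2 + 41λ + 56.
The coefficient of λ is 41.

41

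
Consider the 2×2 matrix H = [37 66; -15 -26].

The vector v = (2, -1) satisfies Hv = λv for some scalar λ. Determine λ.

4

Compute Hv: H·(2, -1) = (8, -4).
Since Hv = λv, compare component 1: 8 = λ·2, so λ = 4.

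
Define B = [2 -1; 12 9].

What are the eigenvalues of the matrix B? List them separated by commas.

det(B - lambda·I) = (2 - lambda)(9 - lambda) - (-1)·(12) = lambda^2 - 11·lambda + 30.
This factors as (lambda - 5)·(lambda - 6) = 0.
Eigenvalues: 5, 6.

5, 6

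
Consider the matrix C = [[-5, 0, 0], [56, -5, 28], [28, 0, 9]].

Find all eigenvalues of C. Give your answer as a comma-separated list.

-5, -5, 9

The characteristic polynomial is p(lambda) = det(lambda·I - C).
Expanding the 3×3 determinant: p(lambda) = lambda^3 + lambda^2 - 65·lambda - 225.
Try lambda = -5: p(-5) = 0, so -5 is a root.
Dividing by (lambda + 5) leaves lambda^2 - 4·lambda - 45.
The quadratic factors as (lambda + 5)·(lambda - 9).
Eigenvalues: -5, -5, 9.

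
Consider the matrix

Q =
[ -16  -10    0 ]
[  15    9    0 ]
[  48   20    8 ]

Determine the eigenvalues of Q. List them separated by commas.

Set up det(lambda·I - Q) = 0.
Expanding along the first row, p(lambda) = lambda^3 - lambda^2 - 50·lambda - 48.
Since p(-6) = 0, lambda = -6 is a root.
Dividing by (lambda + 6) leaves lambda^2 - 7·lambda - 8.
The quadratic factors as (lambda + 1)·(lambda - 8).
Eigenvalues: -6, -1, 8.

-6, -1, 8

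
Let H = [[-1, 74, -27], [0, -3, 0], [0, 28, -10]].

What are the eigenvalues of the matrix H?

-10, -3, -1

Set up det(lambda·I - H) = 0.
Expanding along the first row, p(lambda) = lambda^3 + 14·lambda^2 + 43·lambda + 30.
Since p(-1) = 0, lambda = -1 is a root.
Factor out (lambda + 1): p(lambda) = (lambda + 1)·(lambda^2 + 13·lambda + 30).
The quadratic factors as (lambda + 10)·(lambda + 3).
Eigenvalues: -10, -3, -1.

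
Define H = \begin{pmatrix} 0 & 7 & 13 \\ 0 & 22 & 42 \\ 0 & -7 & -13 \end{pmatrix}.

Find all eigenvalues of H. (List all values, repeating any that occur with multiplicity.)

0, 1, 8

Compute the characteristic polynomial p(lambda) = det(lambda·I - H).
Expanding the 3×3 determinant: p(lambda) = lambda^3 - 9·lambda^2 + 8·lambda.
Rational-root test: lambda = 8 gives p(8) = 0.
Factor out (lambda - 8): p(lambda) = (lambda - 8)·(lambda^2 - lambda).
The quadratic factors as lambda·(lambda - 1).
Eigenvalues: 0, 1, 8.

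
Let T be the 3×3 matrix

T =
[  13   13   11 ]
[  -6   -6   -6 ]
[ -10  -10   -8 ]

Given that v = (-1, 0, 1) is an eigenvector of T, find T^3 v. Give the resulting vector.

(-8, 0, 8)

First find the eigenvalue: Tv = (-2, 0, 2) = 2·(-1, 0, 1), so λ = 2.
Then T^3 v = λ^3·v = 2^3·(-1, 0, 1) = 8·(-1, 0, 1) = (-8, 0, 8).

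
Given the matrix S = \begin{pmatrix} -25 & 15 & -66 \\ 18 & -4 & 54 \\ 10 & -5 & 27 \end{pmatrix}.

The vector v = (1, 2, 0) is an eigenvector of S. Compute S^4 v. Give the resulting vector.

(625, 1250, 0)

First find the eigenvalue: Sv = (5, 10, 0) = 5·(1, 2, 0), so λ = 5.
Then S^4 v = λ^4·v = 5^4·(1, 2, 0) = 625·(1, 2, 0) = (625, 1250, 0).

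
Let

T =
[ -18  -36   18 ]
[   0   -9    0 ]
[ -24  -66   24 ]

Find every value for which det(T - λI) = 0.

-9, 0, 6

Compute the characteristic polynomial p(s) = det(sI - T).
Cofactor expansion gives p(s) = s^3 + 3s^2 - 54s.
Try s = 6: p(6) = 0, so 6 is a root.
Dividing by (s - 6) leaves s^2 + 9s.
The quadratic factors as (s + 9)·s.
Eigenvalues: -9, 0, 6.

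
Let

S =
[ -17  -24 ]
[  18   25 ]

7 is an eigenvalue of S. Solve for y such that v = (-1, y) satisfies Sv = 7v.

1

We need (S - 7I)v = 0.
S - 7I = [[-24, -24], [18, 18]].
Row 1: (-24)·-1 + (-24)·y = 0
Row 2: (18)·-1 + (18)·y = 0
Solving gives y = 1.
Check: S·(-1, 1) = (-7, 7) = 7·(-1, 1).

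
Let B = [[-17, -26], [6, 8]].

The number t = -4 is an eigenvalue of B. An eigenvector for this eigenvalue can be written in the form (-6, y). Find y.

3

We need (B + 4I)v = 0.
B + 4I = [[-13, -26], [6, 12]].
Row 1: (-13)·-6 + (-26)·y = 0
Row 2: (6)·-6 + (12)·y = 0
Solving gives y = 3.
Check: B·(-6, 3) = (24, -12) = -4·(-6, 3).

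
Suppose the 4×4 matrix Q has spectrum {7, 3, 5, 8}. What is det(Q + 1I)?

If Q has eigenvalues 7, 3, 5, 8, then Q + 1I has eigenvalues 8, 4, 6, 9.
det(Q + 1I) = (8) · (4) · (6) · (9) = 1728.

1728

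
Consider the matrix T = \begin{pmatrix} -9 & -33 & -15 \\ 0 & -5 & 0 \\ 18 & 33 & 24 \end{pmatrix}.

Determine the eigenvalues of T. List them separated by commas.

Compute the characteristic polynomial p(r) = det(rI - T).
Expanding along the first row, p(r) = r^3 - 10r^2 - 21r + 270.
Since p(-5) = 0, r = -5 is a root.
Dividing by (r + 5) leaves r^2 - 15r + 54.
The quadratic factors as (r - 6)·(r - 9).
Eigenvalues: -5, 6, 9.

-5, 6, 9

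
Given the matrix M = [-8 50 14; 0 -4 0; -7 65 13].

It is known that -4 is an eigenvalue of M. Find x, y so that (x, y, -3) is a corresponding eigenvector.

2, 1

We need (M + 4I)v = 0.
M + 4I = [[-4, 50, 14], [0, 0, 0], [-7, 65, 17]].
Row 1: (-4)·x + (50)·y + (14)·-3 = 0
Row 2: (0)·x + (0)·y + (0)·-3 = 0
Row 3: (-7)·x + (65)·y + (17)·-3 = 0
Solving gives x = 2, y = 1.
Check: M·(2, 1, -3) = (-8, -4, 12) = -4·(2, 1, -3).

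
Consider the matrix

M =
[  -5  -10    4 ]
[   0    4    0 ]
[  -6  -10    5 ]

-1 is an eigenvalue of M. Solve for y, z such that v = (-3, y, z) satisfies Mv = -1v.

0, -3

We need (M + 1I)v = 0.
M + 1I = [[-4, -10, 4], [0, 5, 0], [-6, -10, 6]].
Row 1: (-4)·-3 + (-10)·y + (4)·z = 0
Row 2: (0)·-3 + (5)·y + (0)·z = 0
Row 3: (-6)·-3 + (-10)·y + (6)·z = 0
Solving gives y = 0, z = -3.
Check: M·(-3, 0, -3) = (3, 0, 3) = -1·(-3, 0, -3).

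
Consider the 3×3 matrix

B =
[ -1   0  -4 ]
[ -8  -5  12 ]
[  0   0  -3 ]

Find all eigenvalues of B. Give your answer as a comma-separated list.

-5, -3, -1

Set up det(sI - B) = 0.
Expanding along the first row, p(s) = s^3 + 9s^2 + 23s + 15.
Since p(-3) = 0, s = -3 is a root.
Factor out (s + 3): p(s) = (s + 3)·(s^2 + 6s + 5).
The quadratic factors as (s + 5)·(s + 1).
Eigenvalues: -5, -3, -1.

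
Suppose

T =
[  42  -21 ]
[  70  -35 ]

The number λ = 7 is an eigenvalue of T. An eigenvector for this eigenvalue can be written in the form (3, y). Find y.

5

We need (T - 7I)v = 0.
T - 7I = [[35, -21], [70, -42]].
Row 1: (35)·3 + (-21)·y = 0
Row 2: (70)·3 + (-42)·y = 0
Solving gives y = 5.
Check: T·(3, 5) = (21, 35) = 7·(3, 5).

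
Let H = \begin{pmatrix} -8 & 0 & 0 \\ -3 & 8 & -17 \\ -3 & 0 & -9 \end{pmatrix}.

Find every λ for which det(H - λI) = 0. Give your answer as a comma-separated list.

-9, -8, 8

Compute the characteristic polynomial p(r) = det(rI - H).
Expanding along the first row, p(r) = r^3 + 9r^2 - 64r - 576.
Rational-root test: r = -8 gives p(-8) = 0.
Dividing by (r + 8) leaves r^2 + r - 72.
The quadratic factors as (r + 9)·(r - 8).
Eigenvalues: -9, -8, 8.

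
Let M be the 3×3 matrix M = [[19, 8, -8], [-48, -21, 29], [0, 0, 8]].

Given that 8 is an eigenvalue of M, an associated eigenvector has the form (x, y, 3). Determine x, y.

0, 3

We need (M - 8I)v = 0.
M - 8I = [[11, 8, -8], [-48, -29, 29], [0, 0, 0]].
Row 1: (11)·x + (8)·y + (-8)·3 = 0
Row 2: (-48)·x + (-29)·y + (29)·3 = 0
Row 3: (0)·x + (0)·y + (0)·3 = 0
Solving gives x = 0, y = 3.
Check: M·(0, 3, 3) = (0, 24, 24) = 8·(0, 3, 3).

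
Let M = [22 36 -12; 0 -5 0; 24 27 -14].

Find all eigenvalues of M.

-5, -2, 10

The characteristic polynomial is p(λ) = det(λI - M).
Cofactor expansion gives p(λ) = λ^3 - 3λ^2 - 60λ - 100.
Since p(-2) = 0, λ = -2 is a root.
Dividing by (λ + 2) leaves λ^2 - 5λ - 50.
The quadratic factors as (λ + 5)·(λ - 10).
Eigenvalues: -5, -2, 10.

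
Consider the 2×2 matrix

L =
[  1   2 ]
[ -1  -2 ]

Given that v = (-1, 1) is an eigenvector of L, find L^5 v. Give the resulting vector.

First find the eigenvalue: Lv = (1, -1) = -1·(-1, 1), so λ = -1.
Then L^5 v = λ^5·v = (-1)^5·(-1, 1) = -1·(-1, 1) = (1, -1).

(1, -1)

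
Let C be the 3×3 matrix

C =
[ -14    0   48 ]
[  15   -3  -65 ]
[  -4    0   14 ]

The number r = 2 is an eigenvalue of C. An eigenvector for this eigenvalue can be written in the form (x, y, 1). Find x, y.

3, -4

We need (C - 2I)v = 0.
C - 2I = [[-16, 0, 48], [15, -5, -65], [-4, 0, 12]].
Row 1: (-16)·x + (0)·y + (48)·1 = 0
Row 2: (15)·x + (-5)·y + (-65)·1 = 0
Row 3: (-4)·x + (0)·y + (12)·1 = 0
Solving gives x = 3, y = -4.
Check: C·(3, -4, 1) = (6, -8, 2) = 2·(3, -4, 1).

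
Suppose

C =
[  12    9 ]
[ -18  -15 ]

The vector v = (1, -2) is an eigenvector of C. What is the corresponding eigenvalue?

-6

Compute Cv: C·(1, -2) = (-6, 12).
Since Cv = λv, compare component 1: -6 = λ·1, so λ = -6.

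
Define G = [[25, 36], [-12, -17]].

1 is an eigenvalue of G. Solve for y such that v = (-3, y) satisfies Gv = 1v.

We need (G - 1I)v = 0.
G - 1I = [[24, 36], [-12, -18]].
Row 1: (24)·-3 + (36)·y = 0
Row 2: (-12)·-3 + (-18)·y = 0
Solving gives y = 2.
Check: G·(-3, 2) = (-3, 2) = 1·(-3, 2).

2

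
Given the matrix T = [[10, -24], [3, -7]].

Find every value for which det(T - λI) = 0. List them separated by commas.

1, 2

det(T - λI) = (10 - λ)(-7 - λ) - (-24)·(3) = λ^2 - 3λ + 2.
This factors as (λ - 1)·(λ - 2) = 0.
Eigenvalues: 1, 2.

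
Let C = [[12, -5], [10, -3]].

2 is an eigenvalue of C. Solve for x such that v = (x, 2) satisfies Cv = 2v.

1

We need (C - 2I)v = 0.
C - 2I = [[10, -5], [10, -5]].
Row 1: (10)·x + (-5)·2 = 0
Row 2: (10)·x + (-5)·2 = 0
Solving gives x = 1.
Check: C·(1, 2) = (2, 4) = 2·(1, 2).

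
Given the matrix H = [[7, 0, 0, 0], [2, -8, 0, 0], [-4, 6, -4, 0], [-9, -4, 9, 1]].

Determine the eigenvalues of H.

H is lower triangular, so its eigenvalues are the diagonal entries.
Diagonal: 7, -8, -4, 1.

-8, -4, 1, 7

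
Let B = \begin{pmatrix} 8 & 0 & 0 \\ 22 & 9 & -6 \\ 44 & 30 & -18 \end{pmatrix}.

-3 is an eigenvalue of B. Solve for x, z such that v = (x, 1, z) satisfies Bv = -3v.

0, 2

We need (B + 3I)v = 0.
B + 3I = [[11, 0, 0], [22, 12, -6], [44, 30, -15]].
Row 1: (11)·x + (0)·1 + (0)·z = 0
Row 2: (22)·x + (12)·1 + (-6)·z = 0
Row 3: (44)·x + (30)·1 + (-15)·z = 0
Solving gives x = 0, z = 2.
Check: B·(0, 1, 2) = (0, -3, -6) = -3·(0, 1, 2).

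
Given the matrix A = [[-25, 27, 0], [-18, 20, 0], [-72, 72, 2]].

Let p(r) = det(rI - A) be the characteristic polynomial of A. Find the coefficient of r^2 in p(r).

The coefficient of r^2 of det(rI - A) is −trace(A).
trace(A) = (-25) + (20) + (2) = -3, so the coefficient is 3.

3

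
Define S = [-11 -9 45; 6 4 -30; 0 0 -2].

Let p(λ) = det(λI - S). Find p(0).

p(0) = det(0·I − S) = det(−S) = (−1)^3·det(S).
det(S) = -20, so p(0) = 20.

20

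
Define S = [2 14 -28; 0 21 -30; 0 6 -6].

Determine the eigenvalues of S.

Set up det(sI - S) = 0.
Cofactor expansion gives p(s) = s^3 - 17s^2 + 84s - 108.
Rational-root test: s = 2 gives p(2) = 0.
Dividing by (s - 2) leaves s^2 - 15s + 54.
The quadratic factors as (s - 6)·(s - 9).
Eigenvalues: 2, 6, 9.

2, 6, 9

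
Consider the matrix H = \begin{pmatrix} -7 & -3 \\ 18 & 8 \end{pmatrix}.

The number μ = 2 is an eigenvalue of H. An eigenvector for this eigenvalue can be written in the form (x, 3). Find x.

-1

We need (H - 2I)v = 0.
H - 2I = [[-9, -3], [18, 6]].
Row 1: (-9)·x + (-3)·3 = 0
Row 2: (18)·x + (6)·3 = 0
Solving gives x = -1.
Check: H·(-1, 3) = (-2, 6) = 2·(-1, 3).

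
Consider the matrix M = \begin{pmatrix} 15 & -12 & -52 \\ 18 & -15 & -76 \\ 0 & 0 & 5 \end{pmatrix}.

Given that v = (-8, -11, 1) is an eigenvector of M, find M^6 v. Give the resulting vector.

(-125000, -171875, 15625)

First find the eigenvalue: Mv = (-40, -55, 5) = 5·(-8, -11, 1), so λ = 5.
Then M^6 v = λ^6·v = 5^6·(-8, -11, 1) = 15625·(-8, -11, 1) = (-125000, -171875, 15625).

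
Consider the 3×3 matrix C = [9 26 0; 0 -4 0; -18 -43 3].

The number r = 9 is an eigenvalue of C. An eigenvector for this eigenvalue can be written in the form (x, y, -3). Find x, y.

We need (C - 9I)v = 0.
C - 9I = [[0, 26, 0], [0, -13, 0], [-18, -43, -6]].
Row 1: (0)·x + (26)·y + (0)·-3 = 0
Row 2: (0)·x + (-13)·y + (0)·-3 = 0
Row 3: (-18)·x + (-43)·y + (-6)·-3 = 0
Solving gives x = 1, y = 0.
Check: C·(1, 0, -3) = (9, 0, -27) = 9·(1, 0, -3).

1, 0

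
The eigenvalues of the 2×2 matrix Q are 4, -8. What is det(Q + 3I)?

If Q has eigenvalues 4, -8, then Q + 3I has eigenvalues 7, -5.
det(Q + 3I) = (7) · (-5) = -35.

-35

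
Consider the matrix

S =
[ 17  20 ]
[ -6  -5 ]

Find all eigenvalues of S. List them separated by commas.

det(S - μI) = (17 - μ)(-5 - μ) - (20)·(-6) = μ^2 - 12μ + 35.
This factors as (μ - 5)·(μ - 7) = 0.
Eigenvalues: 5, 7.

5, 7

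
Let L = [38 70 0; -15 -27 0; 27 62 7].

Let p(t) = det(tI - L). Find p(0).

p(0) = det(0·I − L) = det(−L) = (−1)^3·det(L).
det(L) = 168, so p(0) = -168.

-168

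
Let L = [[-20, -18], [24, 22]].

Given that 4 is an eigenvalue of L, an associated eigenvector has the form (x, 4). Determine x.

We need (L - 4I)v = 0.
L - 4I = [[-24, -18], [24, 18]].
Row 1: (-24)·x + (-18)·4 = 0
Row 2: (24)·x + (18)·4 = 0
Solving gives x = -3.
Check: L·(-3, 4) = (-12, 16) = 4·(-3, 4).

-3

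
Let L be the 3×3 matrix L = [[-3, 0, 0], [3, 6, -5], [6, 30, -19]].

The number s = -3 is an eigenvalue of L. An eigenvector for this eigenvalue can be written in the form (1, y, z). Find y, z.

3, 6

We need (L + 3I)v = 0.
L + 3I = [[0, 0, 0], [3, 9, -5], [6, 30, -16]].
Row 1: (0)·1 + (0)·y + (0)·z = 0
Row 2: (3)·1 + (9)·y + (-5)·z = 0
Row 3: (6)·1 + (30)·y + (-16)·z = 0
Solving gives y = 3, z = 6.
Check: L·(1, 3, 6) = (-3, -9, -18) = -3·(1, 3, 6).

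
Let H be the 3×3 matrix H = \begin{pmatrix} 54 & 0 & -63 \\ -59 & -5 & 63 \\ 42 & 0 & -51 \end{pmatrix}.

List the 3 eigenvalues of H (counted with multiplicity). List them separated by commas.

-9, -5, 12

Set up det(rI - H) = 0.
Expanding the 3×3 determinant: p(r) = r^3 + 2r^2 - 123r - 540.
Rational-root test: r = -5 gives p(-5) = 0.
Factor out (r + 5): p(r) = (r + 5)·(r^2 - 3r - 108).
The quadratic factors as (r + 9)·(r - 12).
Eigenvalues: -9, -5, 12.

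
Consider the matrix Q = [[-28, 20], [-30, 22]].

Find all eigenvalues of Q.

det(Q - rI) = (-28 - r)(22 - r) - (20)·(-30) = r^2 + 6r - 16.
This factors as (r + 8)·(r - 2) = 0.
Eigenvalues: -8, 2.

-8, 2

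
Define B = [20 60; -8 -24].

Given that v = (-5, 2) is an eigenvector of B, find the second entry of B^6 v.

First find the eigenvalue: Bv = (20, -8) = -4·(-5, 2), so λ = -4.
Then B^6 v = λ^6·v = (-4)^6·(-5, 2) = 4096·(-5, 2) = (-20480, 8192).

8192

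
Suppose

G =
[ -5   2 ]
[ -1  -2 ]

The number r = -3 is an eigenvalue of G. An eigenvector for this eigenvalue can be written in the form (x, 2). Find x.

2

We need (G + 3I)v = 0.
G + 3I = [[-2, 2], [-1, 1]].
Row 1: (-2)·x + (2)·2 = 0
Row 2: (-1)·x + (1)·2 = 0
Solving gives x = 2.
Check: G·(2, 2) = (-6, -6) = -3·(2, 2).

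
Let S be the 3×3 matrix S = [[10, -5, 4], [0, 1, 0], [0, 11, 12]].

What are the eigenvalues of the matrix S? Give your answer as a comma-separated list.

1, 10, 12

Set up det(rI - S) = 0.
Cofactor expansion gives p(r) = r^3 - 23r^2 + 142r - 120.
Try r = 1: p(1) = 0, so 1 is a root.
Factor out (r - 1): p(r) = (r - 1)·(r^2 - 22r + 120).
The quadratic factors as (r - 10)·(r - 12).
Eigenvalues: 1, 10, 12.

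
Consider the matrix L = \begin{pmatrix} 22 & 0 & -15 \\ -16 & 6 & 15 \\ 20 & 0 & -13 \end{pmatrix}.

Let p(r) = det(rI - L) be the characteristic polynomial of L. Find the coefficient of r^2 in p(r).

The coefficient of r^2 of det(rI - L) is −trace(L).
trace(L) = (22) + (6) + (-13) = 15, so the coefficient is -15.

-15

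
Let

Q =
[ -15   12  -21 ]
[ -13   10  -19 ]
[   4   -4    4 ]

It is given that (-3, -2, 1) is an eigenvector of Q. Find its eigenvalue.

0

Compute Qv: Q·(-3, -2, 1) = (0, 0, 0).
Since Qv = λv, compare component 1: 0 = λ·-3, so λ = 0.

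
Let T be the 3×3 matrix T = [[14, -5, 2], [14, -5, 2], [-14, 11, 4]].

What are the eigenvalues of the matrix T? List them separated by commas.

0, 6, 7

Compute the characteristic polynomial p(s) = det(sI - T).
Expanding along the first row, p(s) = s^3 - 13s^2 + 42s.
Try s = 0: p(0) = 0, so 0 is a root.
Factor out s: p(s) = s·(s^2 - 13s + 42).
The quadratic factors as (s - 6)·(s - 7).
Eigenvalues: 0, 6, 7.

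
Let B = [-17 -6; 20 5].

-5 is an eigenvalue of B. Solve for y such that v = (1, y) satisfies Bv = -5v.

-2

We need (B + 5I)v = 0.
B + 5I = [[-12, -6], [20, 10]].
Row 1: (-12)·1 + (-6)·y = 0
Row 2: (20)·1 + (10)·y = 0
Solving gives y = -2.
Check: B·(1, -2) = (-5, 10) = -5·(1, -2).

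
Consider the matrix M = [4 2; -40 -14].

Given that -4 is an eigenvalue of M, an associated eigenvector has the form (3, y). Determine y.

We need (M + 4I)v = 0.
M + 4I = [[8, 2], [-40, -10]].
Row 1: (8)·3 + (2)·y = 0
Row 2: (-40)·3 + (-10)·y = 0
Solving gives y = -12.
Check: M·(3, -12) = (-12, 48) = -4·(3, -12).

-12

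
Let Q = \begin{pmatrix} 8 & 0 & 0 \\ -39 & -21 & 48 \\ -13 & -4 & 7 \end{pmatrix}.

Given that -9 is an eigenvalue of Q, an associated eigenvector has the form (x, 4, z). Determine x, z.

0, 1

We need (Q + 9I)v = 0.
Q + 9I = [[17, 0, 0], [-39, -12, 48], [-13, -4, 16]].
Row 1: (17)·x + (0)·4 + (0)·z = 0
Row 2: (-39)·x + (-12)·4 + (48)·z = 0
Row 3: (-13)·x + (-4)·4 + (16)·z = 0
Solving gives x = 0, z = 1.
Check: Q·(0, 4, 1) = (0, -36, -9) = -9·(0, 4, 1).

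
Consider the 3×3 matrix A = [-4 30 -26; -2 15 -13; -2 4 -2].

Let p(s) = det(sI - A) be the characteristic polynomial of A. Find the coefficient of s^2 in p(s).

The coefficient of s^2 of det(sI - A) is −trace(A).
trace(A) = (-4) + (15) + (-2) = 9, so the coefficient is -9.

-9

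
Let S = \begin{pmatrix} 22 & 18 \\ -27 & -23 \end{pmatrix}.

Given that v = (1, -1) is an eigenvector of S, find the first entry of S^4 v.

256

First find the eigenvalue: Sv = (4, -4) = 4·(1, -1), so λ = 4.
Then S^4 v = λ^4·v = 4^4·(1, -1) = 256·(1, -1) = (256, -256).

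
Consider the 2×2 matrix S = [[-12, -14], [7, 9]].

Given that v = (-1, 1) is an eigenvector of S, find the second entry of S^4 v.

16

First find the eigenvalue: Sv = (-2, 2) = 2·(-1, 1), so λ = 2.
Then S^4 v = λ^4·v = 2^4·(-1, 1) = 16·(-1, 1) = (-16, 16).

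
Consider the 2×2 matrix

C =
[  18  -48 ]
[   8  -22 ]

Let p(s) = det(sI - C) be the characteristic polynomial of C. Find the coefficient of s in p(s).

4

The coefficient of s of det(sI - C) is −trace(C).
trace(C) = (18) + (-22) = -4, so the coefficient is 4.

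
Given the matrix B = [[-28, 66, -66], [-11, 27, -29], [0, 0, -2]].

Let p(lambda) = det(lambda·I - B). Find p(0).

p(0) = det(0·I − B) = det(−B) = (−1)^3·det(B).
det(B) = 60, so p(0) = -60.

-60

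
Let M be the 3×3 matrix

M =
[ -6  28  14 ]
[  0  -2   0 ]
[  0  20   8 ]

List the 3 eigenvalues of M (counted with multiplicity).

The characteristic polynomial is p(s) = det(sI - M).
Expanding along the first row, p(s) = s^3 - 52s - 96.
Try s = -2: p(-2) = 0, so -2 is a root.
Factor out (s + 2): p(s) = (s + 2)·(s^2 - 2s - 48).
The quadratic factors as (s + 6)·(s - 8).
Eigenvalues: -6, -2, 8.

-6, -2, 8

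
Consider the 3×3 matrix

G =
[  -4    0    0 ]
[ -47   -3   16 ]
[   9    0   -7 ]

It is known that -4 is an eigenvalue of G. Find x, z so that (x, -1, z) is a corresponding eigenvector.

1, 3

We need (G + 4I)v = 0.
G + 4I = [[0, 0, 0], [-47, 1, 16], [9, 0, -3]].
Row 1: (0)·x + (0)·-1 + (0)·z = 0
Row 2: (-47)·x + (1)·-1 + (16)·z = 0
Row 3: (9)·x + (0)·-1 + (-3)·z = 0
Solving gives x = 1, z = 3.
Check: G·(1, -1, 3) = (-4, 4, -12) = -4·(1, -1, 3).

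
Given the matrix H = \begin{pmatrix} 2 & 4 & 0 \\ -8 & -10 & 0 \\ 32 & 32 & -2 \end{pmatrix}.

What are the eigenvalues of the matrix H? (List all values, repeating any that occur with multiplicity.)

Compute the characteristic polynomial p(λ) = det(λI - H).
Expanding along the first row, p(λ) = λ^3 + 10λ^2 + 28λ + 24.
Since p(-2) = 0, λ = -2 is a root.
Factor out (λ + 2): p(λ) = (λ + 2)·(λ^2 + 8λ + 12).
The quadratic factors as (λ + 6)·(λ + 2).
Eigenvalues: -6, -2, -2.

-6, -2, -2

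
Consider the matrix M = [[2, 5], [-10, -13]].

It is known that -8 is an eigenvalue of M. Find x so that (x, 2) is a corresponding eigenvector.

-1

We need (M + 8I)v = 0.
M + 8I = [[10, 5], [-10, -5]].
Row 1: (10)·x + (5)·2 = 0
Row 2: (-10)·x + (-5)·2 = 0
Solving gives x = -1.
Check: M·(-1, 2) = (8, -16) = -8·(-1, 2).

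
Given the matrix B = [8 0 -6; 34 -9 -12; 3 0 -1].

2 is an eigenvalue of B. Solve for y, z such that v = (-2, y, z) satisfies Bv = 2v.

We need (B - 2I)v = 0.
B - 2I = [[6, 0, -6], [34, -11, -12], [3, 0, -3]].
Row 1: (6)·-2 + (0)·y + (-6)·z = 0
Row 2: (34)·-2 + (-11)·y + (-12)·z = 0
Row 3: (3)·-2 + (0)·y + (-3)·z = 0
Solving gives y = -4, z = -2.
Check: B·(-2, -4, -2) = (-4, -8, -4) = 2·(-2, -4, -2).

-4, -2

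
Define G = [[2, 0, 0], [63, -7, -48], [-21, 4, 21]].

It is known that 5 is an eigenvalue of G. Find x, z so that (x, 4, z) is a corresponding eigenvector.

We need (G - 5I)v = 0.
G - 5I = [[-3, 0, 0], [63, -12, -48], [-21, 4, 16]].
Row 1: (-3)·x + (0)·4 + (0)·z = 0
Row 2: (63)·x + (-12)·4 + (-48)·z = 0
Row 3: (-21)·x + (4)·4 + (16)·z = 0
Solving gives x = 0, z = -1.
Check: G·(0, 4, -1) = (0, 20, -5) = 5·(0, 4, -1).

0, -1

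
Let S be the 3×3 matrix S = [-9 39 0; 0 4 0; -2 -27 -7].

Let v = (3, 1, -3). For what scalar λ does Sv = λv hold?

Compute Sv: S·(3, 1, -3) = (12, 4, -12).
Since Sv = λv, compare component 1: 12 = λ·3, so λ = 4.

4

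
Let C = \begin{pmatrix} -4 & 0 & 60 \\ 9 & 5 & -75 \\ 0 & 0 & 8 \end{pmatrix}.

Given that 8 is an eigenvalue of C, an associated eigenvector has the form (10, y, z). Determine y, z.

-20, 2

We need (C - 8I)v = 0.
C - 8I = [[-12, 0, 60], [9, -3, -75], [0, 0, 0]].
Row 1: (-12)·10 + (0)·y + (60)·z = 0
Row 2: (9)·10 + (-3)·y + (-75)·z = 0
Row 3: (0)·10 + (0)·y + (0)·z = 0
Solving gives y = -20, z = 2.
Check: C·(10, -20, 2) = (80, -160, 16) = 8·(10, -20, 2).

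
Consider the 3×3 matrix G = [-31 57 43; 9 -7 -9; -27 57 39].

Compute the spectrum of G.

Compute the characteristic polynomial p(μ) = det(μI - G).
Expanding along the first row, p(μ) = μ^3 - μ^2 - 104μ - 336.
Since p(-7) = 0, μ = -7 is a root.
Factor out (μ + 7): p(μ) = (μ + 7)·(μ^2 - 8μ - 48).
The quadratic factors as (μ + 4)·(μ - 12).
Eigenvalues: -7, -4, 12.

-7, -4, 12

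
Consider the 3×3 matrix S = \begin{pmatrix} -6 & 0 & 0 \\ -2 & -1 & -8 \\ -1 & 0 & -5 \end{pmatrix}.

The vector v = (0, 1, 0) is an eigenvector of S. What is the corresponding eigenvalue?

Compute Sv: S·(0, 1, 0) = (0, -1, 0).
Since Sv = λv, compare component 2: -1 = λ·1, so λ = -1.

-1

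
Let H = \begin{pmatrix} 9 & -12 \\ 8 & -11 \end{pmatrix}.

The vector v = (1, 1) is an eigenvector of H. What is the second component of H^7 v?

-2187

First find the eigenvalue: Hv = (-3, -3) = -3·(1, 1), so λ = -3.
Then H^7 v = λ^7·v = (-3)^7·(1, 1) = -2187·(1, 1) = (-2187, -2187).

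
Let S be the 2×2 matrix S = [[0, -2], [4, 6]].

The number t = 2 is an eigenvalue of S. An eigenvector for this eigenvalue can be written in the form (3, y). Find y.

We need (S - 2I)v = 0.
S - 2I = [[-2, -2], [4, 4]].
Row 1: (-2)·3 + (-2)·y = 0
Row 2: (4)·3 + (4)·y = 0
Solving gives y = -3.
Check: S·(3, -3) = (6, -6) = 2·(3, -3).

-3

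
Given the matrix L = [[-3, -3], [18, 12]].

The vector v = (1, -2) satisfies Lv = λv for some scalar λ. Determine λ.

Compute Lv: L·(1, -2) = (3, -6).
Since Lv = λv, compare component 1: 3 = λ·1, so λ = 3.

3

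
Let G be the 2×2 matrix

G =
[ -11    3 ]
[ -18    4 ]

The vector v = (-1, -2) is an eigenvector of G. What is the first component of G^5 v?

First find the eigenvalue: Gv = (5, 10) = -5·(-1, -2), so λ = -5.
Then G^5 v = λ^5·v = (-5)^5·(-1, -2) = -3125·(-1, -2) = (3125, 6250).

3125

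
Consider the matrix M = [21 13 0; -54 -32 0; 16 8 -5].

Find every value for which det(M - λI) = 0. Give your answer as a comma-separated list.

-6, -5, -5

Set up det(λI - M) = 0.
Expanding along the first row, p(λ) = λ^3 + 16λ^2 + 85λ + 150.
Try λ = -5: p(-5) = 0, so -5 is a root.
Factor out (λ + 5): p(λ) = (λ + 5)·(λ^2 + 11λ + 30).
The quadratic factors as (λ + 6)·(λ + 5).
Eigenvalues: -6, -5, -5.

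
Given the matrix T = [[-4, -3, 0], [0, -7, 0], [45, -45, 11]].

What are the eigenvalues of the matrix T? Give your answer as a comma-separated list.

-7, -4, 11

Set up det(μI - T) = 0.
Cofactor expansion gives p(μ) = μ^3 - 93μ - 308.
Try μ = -7: p(-7) = 0, so -7 is a root.
Factor out (μ + 7): p(μ) = (μ + 7)·(μ^2 - 7μ - 44).
The quadratic factors as (μ + 4)·(μ - 11).
Eigenvalues: -7, -4, 11.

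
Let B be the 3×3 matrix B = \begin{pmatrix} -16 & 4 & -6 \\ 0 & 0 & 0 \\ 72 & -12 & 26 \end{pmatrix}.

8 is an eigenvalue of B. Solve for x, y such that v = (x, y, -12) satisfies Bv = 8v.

3, 0

We need (B - 8I)v = 0.
B - 8I = [[-24, 4, -6], [0, -8, 0], [72, -12, 18]].
Row 1: (-24)·x + (4)·y + (-6)·-12 = 0
Row 2: (0)·x + (-8)·y + (0)·-12 = 0
Row 3: (72)·x + (-12)·y + (18)·-12 = 0
Solving gives x = 3, y = 0.
Check: B·(3, 0, -12) = (24, 0, -96) = 8·(3, 0, -12).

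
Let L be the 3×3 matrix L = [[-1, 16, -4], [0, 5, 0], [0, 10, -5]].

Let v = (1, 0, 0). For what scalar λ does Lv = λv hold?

Compute Lv: L·(1, 0, 0) = (-1, 0, 0).
Since Lv = λv, compare component 1: -1 = λ·1, so λ = -1.

-1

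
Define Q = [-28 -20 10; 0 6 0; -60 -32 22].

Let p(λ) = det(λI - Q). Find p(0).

p(0) = det(0·I − Q) = det(−Q) = (−1)^3·det(Q).
det(Q) = -96, so p(0) = 96.

96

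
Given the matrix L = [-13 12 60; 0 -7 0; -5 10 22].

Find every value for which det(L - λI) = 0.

-7, 2, 7

The characteristic polynomial is p(lambda) = det(lambda·I - L).
Cofactor expansion gives p(lambda) = lambda^3 - 2·lambda^2 - 49·lambda + 98.
Try lambda = 2: p(2) = 0, so 2 is a root.
Dividing by (lambda - 2) leaves lambda^2 - 49.
The quadratic factors as (lambda + 7)·(lambda - 7).
Eigenvalues: -7, 2, 7.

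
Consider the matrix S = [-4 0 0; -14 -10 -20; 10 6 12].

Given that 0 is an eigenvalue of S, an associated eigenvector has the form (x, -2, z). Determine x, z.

0, 1

We need (S)v = 0.
S = [[-4, 0, 0], [-14, -10, -20], [10, 6, 12]].
Row 1: (-4)·x + (0)·-2 + (0)·z = 0
Row 2: (-14)·x + (-10)·-2 + (-20)·z = 0
Row 3: (10)·x + (6)·-2 + (12)·z = 0
Solving gives x = 0, z = 1.
Check: S·(0, -2, 1) = (0, 0, 0) = 0·(0, -2, 1).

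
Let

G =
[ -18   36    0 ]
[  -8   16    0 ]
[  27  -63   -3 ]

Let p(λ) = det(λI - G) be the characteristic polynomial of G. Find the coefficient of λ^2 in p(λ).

5

The coefficient of λ^2 of det(λI - G) is −trace(G).
trace(G) = (-18) + (16) + (-3) = -5, so the coefficient is 5.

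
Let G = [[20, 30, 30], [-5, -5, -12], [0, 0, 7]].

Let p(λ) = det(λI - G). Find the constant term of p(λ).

p(λ) = λ^3 - 22λ^2 + 155λ - 350.
The constant term is -350.

-350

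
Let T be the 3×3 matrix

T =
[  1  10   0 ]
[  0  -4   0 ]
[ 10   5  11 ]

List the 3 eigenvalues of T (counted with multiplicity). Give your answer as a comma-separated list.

Set up det(rI - T) = 0.
Expanding along the first row, p(r) = r^3 - 8r^2 - 37r + 44.
Try r = -4: p(-4) = 0, so -4 is a root.
Factor out (r + 4): p(r) = (r + 4)·(r^2 - 12r + 11).
The quadratic factors as (r - 1)·(r - 11).
Eigenvalues: -4, 1, 11.

-4, 1, 11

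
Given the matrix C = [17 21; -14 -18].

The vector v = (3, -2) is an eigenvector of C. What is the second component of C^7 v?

-4374

First find the eigenvalue: Cv = (9, -6) = 3·(3, -2), so λ = 3.
Then C^7 v = λ^7·v = 3^7·(3, -2) = 2187·(3, -2) = (6561, -4374).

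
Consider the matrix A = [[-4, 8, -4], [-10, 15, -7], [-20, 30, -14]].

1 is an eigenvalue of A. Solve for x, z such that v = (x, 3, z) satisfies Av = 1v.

0, 6

We need (A - 1I)v = 0.
A - 1I = [[-5, 8, -4], [-10, 14, -7], [-20, 30, -15]].
Row 1: (-5)·x + (8)·3 + (-4)·z = 0
Row 2: (-10)·x + (14)·3 + (-7)·z = 0
Row 3: (-20)·x + (30)·3 + (-15)·z = 0
Solving gives x = 0, z = 6.
Check: A·(0, 3, 6) = (0, 3, 6) = 1·(0, 3, 6).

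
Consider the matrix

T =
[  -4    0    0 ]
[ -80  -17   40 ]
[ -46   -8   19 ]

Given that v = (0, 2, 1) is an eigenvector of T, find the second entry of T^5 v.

486

First find the eigenvalue: Tv = (0, 6, 3) = 3·(0, 2, 1), so λ = 3.
Then T^5 v = λ^5·v = 3^5·(0, 2, 1) = 243·(0, 2, 1) = (0, 486, 243).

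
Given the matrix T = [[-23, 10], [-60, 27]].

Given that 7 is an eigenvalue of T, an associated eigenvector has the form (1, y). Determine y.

3

We need (T - 7I)v = 0.
T - 7I = [[-30, 10], [-60, 20]].
Row 1: (-30)·1 + (10)·y = 0
Row 2: (-60)·1 + (20)·y = 0
Solving gives y = 3.
Check: T·(1, 3) = (7, 21) = 7·(1, 3).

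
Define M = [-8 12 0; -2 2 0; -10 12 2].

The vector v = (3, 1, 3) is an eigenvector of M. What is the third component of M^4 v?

First find the eigenvalue: Mv = (-12, -4, -12) = -4·(3, 1, 3), so λ = -4.
Then M^4 v = λ^4·v = (-4)^4·(3, 1, 3) = 256·(3, 1, 3) = (768, 256, 768).

768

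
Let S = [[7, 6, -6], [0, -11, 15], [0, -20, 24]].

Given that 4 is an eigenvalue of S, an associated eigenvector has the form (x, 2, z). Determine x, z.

We need (S - 4I)v = 0.
S - 4I = [[3, 6, -6], [0, -15, 15], [0, -20, 20]].
Row 1: (3)·x + (6)·2 + (-6)·z = 0
Row 2: (0)·x + (-15)·2 + (15)·z = 0
Row 3: (0)·x + (-20)·2 + (20)·z = 0
Solving gives x = 0, z = 2.
Check: S·(0, 2, 2) = (0, 8, 8) = 4·(0, 2, 2).

0, 2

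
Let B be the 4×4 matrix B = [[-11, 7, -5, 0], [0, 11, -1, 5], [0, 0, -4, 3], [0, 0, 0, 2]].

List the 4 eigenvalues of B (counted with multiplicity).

-11, -4, 2, 11

B is upper triangular, so its eigenvalues are the diagonal entries.
Diagonal: -11, 11, -4, 2.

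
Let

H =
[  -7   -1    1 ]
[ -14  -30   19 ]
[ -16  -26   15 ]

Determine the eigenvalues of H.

The characteristic polynomial is p(λ) = det(λI - H).
Expanding the 3×3 determinant: p(λ) = λ^3 + 22λ^2 + 151λ + 330.
Try λ = -5: p(-5) = 0, so -5 is a root.
Dividing by (λ + 5) leaves λ^2 + 17λ + 66.
The quadratic factors as (λ + 11)·(λ + 6).
Eigenvalues: -11, -6, -5.

-11, -6, -5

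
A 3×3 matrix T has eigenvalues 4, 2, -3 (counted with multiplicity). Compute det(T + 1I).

-30

If T has eigenvalues 4, 2, -3, then T + 1I has eigenvalues 5, 3, -2.
det(T + 1I) = (5) · (3) · (-2) = -30.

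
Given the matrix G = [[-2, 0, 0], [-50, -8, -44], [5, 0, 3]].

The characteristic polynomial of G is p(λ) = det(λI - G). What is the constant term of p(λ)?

-48

p(λ) = λ^3 + 7λ^2 - 14λ - 48.
The constant term is -48.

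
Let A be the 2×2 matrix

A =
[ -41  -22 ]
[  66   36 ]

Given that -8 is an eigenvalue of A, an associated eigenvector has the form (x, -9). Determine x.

We need (A + 8I)v = 0.
A + 8I = [[-33, -22], [66, 44]].
Row 1: (-33)·x + (-22)·-9 = 0
Row 2: (66)·x + (44)·-9 = 0
Solving gives x = 6.
Check: A·(6, -9) = (-48, 72) = -8·(6, -9).

6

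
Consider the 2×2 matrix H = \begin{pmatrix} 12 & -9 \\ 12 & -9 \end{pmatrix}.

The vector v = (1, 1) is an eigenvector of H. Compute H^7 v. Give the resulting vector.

First find the eigenvalue: Hv = (3, 3) = 3·(1, 1), so λ = 3.
Then H^7 v = λ^7·v = 3^7·(1, 1) = 2187·(1, 1) = (2187, 2187).

(2187, 2187)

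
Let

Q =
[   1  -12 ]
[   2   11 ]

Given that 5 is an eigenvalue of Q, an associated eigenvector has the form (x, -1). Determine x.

3

We need (Q - 5I)v = 0.
Q - 5I = [[-4, -12], [2, 6]].
Row 1: (-4)·x + (-12)·-1 = 0
Row 2: (2)·x + (6)·-1 = 0
Solving gives x = 3.
Check: Q·(3, -1) = (15, -5) = 5·(3, -1).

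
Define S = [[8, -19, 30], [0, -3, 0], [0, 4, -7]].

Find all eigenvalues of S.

The characteristic polynomial is p(λ) = det(λI - S).
Expanding the 3×3 determinant: p(λ) = λ^3 + 2λ^2 - 59λ - 168.
Try λ = -3: p(-3) = 0, so -3 is a root.
Dividing by (λ + 3) leaves λ^2 - λ - 56.
The quadratic factors as (λ + 7)·(λ - 8).
Eigenvalues: -7, -3, 8.

-7, -3, 8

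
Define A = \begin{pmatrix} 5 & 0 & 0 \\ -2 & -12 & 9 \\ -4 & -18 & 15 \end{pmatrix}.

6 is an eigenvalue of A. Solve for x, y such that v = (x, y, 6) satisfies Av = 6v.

0, 3

We need (A - 6I)v = 0.
A - 6I = [[-1, 0, 0], [-2, -18, 9], [-4, -18, 9]].
Row 1: (-1)·x + (0)·y + (0)·6 = 0
Row 2: (-2)·x + (-18)·y + (9)·6 = 0
Row 3: (-4)·x + (-18)·y + (9)·6 = 0
Solving gives x = 0, y = 3.
Check: A·(0, 3, 6) = (0, 18, 36) = 6·(0, 3, 6).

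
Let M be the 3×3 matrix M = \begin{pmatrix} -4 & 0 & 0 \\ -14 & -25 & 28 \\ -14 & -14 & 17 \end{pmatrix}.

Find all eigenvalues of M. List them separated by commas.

Compute the characteristic polynomial p(r) = det(rI - M).
Expanding along the first row, p(r) = r^3 + 12r^2 - r - 132.
Try r = 3: p(3) = 0, so 3 is a root.
Dividing by (r - 3) leaves r^2 + 15r + 44.
The quadratic factors as (r + 11)·(r + 4).
Eigenvalues: -11, -4, 3.

-11, -4, 3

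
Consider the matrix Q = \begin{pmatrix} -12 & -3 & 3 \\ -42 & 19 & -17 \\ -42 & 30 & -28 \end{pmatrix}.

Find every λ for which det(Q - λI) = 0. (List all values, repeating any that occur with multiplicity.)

-12, -11, 2

Set up det(λI - Q) = 0.
Cofactor expansion gives p(λ) = λ^3 + 21λ^2 + 86λ - 264.
Since p(2) = 0, λ = 2 is a root.
Dividing by (λ - 2) leaves λ^2 + 23λ + 132.
The quadratic factors as (λ + 12)·(λ + 11).
Eigenvalues: -12, -11, 2.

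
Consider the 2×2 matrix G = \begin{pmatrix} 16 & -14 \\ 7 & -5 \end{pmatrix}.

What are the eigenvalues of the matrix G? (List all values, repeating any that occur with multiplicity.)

2, 9

det(G - lambda·I) = (16 - lambda)(-5 - lambda) - (-14)·(7) = lambda^2 - 11·lambda + 18.
This factors as (lambda - 2)·(lambda - 9) = 0.
Eigenvalues: 2, 9.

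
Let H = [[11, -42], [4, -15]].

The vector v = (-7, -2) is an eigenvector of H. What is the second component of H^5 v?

First find the eigenvalue: Hv = (7, 2) = -1·(-7, -2), so λ = -1.
Then H^5 v = λ^5·v = (-1)^5·(-7, -2) = -1·(-7, -2) = (7, 2).

2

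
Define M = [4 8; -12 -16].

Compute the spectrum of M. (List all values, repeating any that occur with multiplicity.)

-8, -4

det(M - rI) = (4 - r)(-16 - r) - (8)·(-12) = r^2 + 12r + 32.
This factors as (r + 8)·(r + 4) = 0.
Eigenvalues: -8, -4.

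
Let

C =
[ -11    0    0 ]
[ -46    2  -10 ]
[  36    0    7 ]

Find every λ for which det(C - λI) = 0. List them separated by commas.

-11, 2, 7

Set up det(λI - C) = 0.
Expanding along the first row, p(λ) = λ^3 + 2λ^2 - 85λ + 154.
Rational-root test: λ = 2 gives p(2) = 0.
Factor out (λ - 2): p(λ) = (λ - 2)·(λ^2 + 4λ - 77).
The quadratic factors as (λ + 11)·(λ - 7).
Eigenvalues: -11, 2, 7.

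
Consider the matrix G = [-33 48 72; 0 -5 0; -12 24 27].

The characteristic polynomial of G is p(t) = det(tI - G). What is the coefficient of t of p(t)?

p(t) = t^3 + 11t^2 + 3t - 135.
The coefficient of t is 3.

3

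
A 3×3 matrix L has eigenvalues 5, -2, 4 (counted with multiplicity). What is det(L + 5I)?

If L has eigenvalues 5, -2, 4, then L + 5I has eigenvalues 10, 3, 9.
det(L + 5I) = (10) · (3) · (9) = 270.

270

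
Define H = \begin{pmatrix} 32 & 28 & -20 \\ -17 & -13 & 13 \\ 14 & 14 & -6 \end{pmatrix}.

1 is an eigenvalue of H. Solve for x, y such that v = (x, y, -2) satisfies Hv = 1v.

We need (H - 1I)v = 0.
H - 1I = [[31, 28, -20], [-17, -14, 13], [14, 14, -7]].
Row 1: (31)·x + (28)·y + (-20)·-2 = 0
Row 2: (-17)·x + (-14)·y + (13)·-2 = 0
Row 3: (14)·x + (14)·y + (-7)·-2 = 0
Solving gives x = -4, y = 3.
Check: H·(-4, 3, -2) = (-4, 3, -2) = 1·(-4, 3, -2).

-4, 3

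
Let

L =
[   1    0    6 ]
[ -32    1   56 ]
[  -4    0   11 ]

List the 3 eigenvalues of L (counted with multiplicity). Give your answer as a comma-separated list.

Compute the characteristic polynomial p(μ) = det(μI - L).
Cofactor expansion gives p(μ) = μ^3 - 13μ^2 + 47μ - 35.
Try μ = 1: p(1) = 0, so 1 is a root.
Dividing by (μ - 1) leaves μ^2 - 12μ + 35.
The quadratic factors as (μ - 5)·(μ - 7).
Eigenvalues: 1, 5, 7.

1, 5, 7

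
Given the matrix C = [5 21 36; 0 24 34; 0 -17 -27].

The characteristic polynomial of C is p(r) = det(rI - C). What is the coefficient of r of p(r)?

-85

p(r) = r^3 - 2r^2 - 85r + 350.
The coefficient of r is -85.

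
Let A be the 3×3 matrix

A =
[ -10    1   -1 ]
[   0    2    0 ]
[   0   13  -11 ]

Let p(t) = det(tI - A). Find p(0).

p(0) = det(0·I − A) = det(−A) = (−1)^3·det(A).
det(A) = 220, so p(0) = -220.

-220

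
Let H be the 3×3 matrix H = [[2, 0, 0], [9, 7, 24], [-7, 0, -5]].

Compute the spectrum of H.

-5, 2, 7

Compute the characteristic polynomial p(μ) = det(μI - H).
Expanding the 3×3 determinant: p(μ) = μ^3 - 4μ^2 - 31μ + 70.
Since p(2) = 0, μ = 2 is a root.
Factor out (μ - 2): p(μ) = (μ - 2)·(μ^2 - 2μ - 35).
The quadratic factors as (μ + 5)·(μ - 7).
Eigenvalues: -5, 2, 7.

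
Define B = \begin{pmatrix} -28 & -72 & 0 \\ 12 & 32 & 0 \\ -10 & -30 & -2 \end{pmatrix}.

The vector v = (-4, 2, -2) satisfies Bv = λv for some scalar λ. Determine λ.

Compute Bv: B·(-4, 2, -2) = (-32, 16, -16).
Since Bv = λv, compare component 1: -32 = λ·-4, so λ = 8.

8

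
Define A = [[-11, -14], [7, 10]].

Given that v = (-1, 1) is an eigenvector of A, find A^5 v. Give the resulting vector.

(-243, 243)

First find the eigenvalue: Av = (-3, 3) = 3·(-1, 1), so λ = 3.
Then A^5 v = λ^5·v = 3^5·(-1, 1) = 243·(-1, 1) = (-243, 243).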